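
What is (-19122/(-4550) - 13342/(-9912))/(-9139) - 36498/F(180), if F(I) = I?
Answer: -994924082931/4906729100 ≈ -202.77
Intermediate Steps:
(-19122/(-4550) - 13342/(-9912))/(-9139) - 36498/F(180) = (-19122/(-4550) - 13342/(-9912))/(-9139) - 36498/180 = (-19122*(-1/4550) - 13342*(-1/9912))*(-1/9139) - 36498*1/180 = (9561/2275 + 953/708)*(-1/9139) - 6083/30 = (8937263/1610700)*(-1/9139) - 6083/30 = -8937263/14720187300 - 6083/30 = -994924082931/4906729100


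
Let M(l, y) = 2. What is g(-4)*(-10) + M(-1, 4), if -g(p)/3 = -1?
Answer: -28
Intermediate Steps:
g(p) = 3 (g(p) = -3*(-1) = 3)
g(-4)*(-10) + M(-1, 4) = 3*(-10) + 2 = -30 + 2 = -28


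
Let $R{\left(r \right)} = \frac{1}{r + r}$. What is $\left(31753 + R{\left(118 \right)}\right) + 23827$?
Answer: $\frac{13116881}{236} \approx 55580.0$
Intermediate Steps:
$R{\left(r \right)} = \frac{1}{2 r}$
$\left(31753 + R{\left(118 \right)}\right) + 23827 = \left(31753 + \frac{1}{2 \cdot 118}\right) + 23827 = \left(31753 + \frac{1}{2} \cdot \frac{1}{118}\right) + 23827 = \left(31753 + \frac{1}{236}\right) + 23827 = \frac{7493709}{236} + 23827 = \frac{13116881}{236}$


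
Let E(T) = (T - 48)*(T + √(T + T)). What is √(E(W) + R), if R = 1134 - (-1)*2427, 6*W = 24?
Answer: √(3385 - 88*√2) ≈ 57.101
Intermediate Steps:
W = 4 (W = (⅙)*24 = 4)
R = 3561 (R = 1134 - 1*(-2427) = 1134 + 2427 = 3561)
E(T) = (-48 + T)*(T + √2*√T) (E(T) = (-48 + T)*(T + √(2*T)) = (-48 + T)*(T + √2*√T))
√(E(W) + R) = √((4² - 48*4 + √2*4^(3/2) - 48*√2*√4) + 3561) = √((16 - 192 + √2*8 - 48*√2*2) + 3561) = √((16 - 192 + 8*√2 - 96*√2) + 3561) = √((-176 - 88*√2) + 3561) = √(3385 - 88*√2)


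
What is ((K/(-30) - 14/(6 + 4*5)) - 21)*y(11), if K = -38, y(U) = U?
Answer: -43483/195 ≈ -222.99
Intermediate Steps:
((K/(-30) - 14/(6 + 4*5)) - 21)*y(11) = ((-38/(-30) - 14/(6 + 4*5)) - 21)*11 = ((-38*(-1/30) - 14/(6 + 20)) - 21)*11 = ((19/15 - 14/26) - 21)*11 = ((19/15 - 14*1/26) - 21)*11 = ((19/15 - 7/13) - 21)*11 = (142/195 - 21)*11 = -3953/195*11 = -43483/195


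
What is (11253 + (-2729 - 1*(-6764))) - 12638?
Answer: 2650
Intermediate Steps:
(11253 + (-2729 - 1*(-6764))) - 12638 = (11253 + (-2729 + 6764)) - 12638 = (11253 + 4035) - 12638 = 15288 - 12638 = 2650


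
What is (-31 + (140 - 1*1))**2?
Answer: 11664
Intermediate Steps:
(-31 + (140 - 1*1))**2 = (-31 + (140 - 1))**2 = (-31 + 139)**2 = 108**2 = 11664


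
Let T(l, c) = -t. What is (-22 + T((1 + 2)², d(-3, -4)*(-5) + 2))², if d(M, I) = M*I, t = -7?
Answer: 225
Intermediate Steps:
d(M, I) = I*M
T(l, c) = 7 (T(l, c) = -1*(-7) = 7)
(-22 + T((1 + 2)², d(-3, -4)*(-5) + 2))² = (-22 + 7)² = (-15)² = 225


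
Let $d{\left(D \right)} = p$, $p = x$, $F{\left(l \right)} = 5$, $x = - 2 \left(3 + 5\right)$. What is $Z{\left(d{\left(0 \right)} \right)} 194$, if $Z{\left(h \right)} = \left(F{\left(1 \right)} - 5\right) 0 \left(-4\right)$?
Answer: $0$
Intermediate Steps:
$x = -16$ ($x = \left(-2\right) 8 = -16$)
$p = -16$
$d{\left(D \right)} = -16$
$Z{\left(h \right)} = 0$ ($Z{\left(h \right)} = \left(5 - 5\right) 0 \left(-4\right) = 0 \cdot 0 = 0$)
$Z{\left(d{\left(0 \right)} \right)} 194 = 0 \cdot 194 = 0$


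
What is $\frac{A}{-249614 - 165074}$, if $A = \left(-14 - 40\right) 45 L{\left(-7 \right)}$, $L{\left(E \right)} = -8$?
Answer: $- \frac{1215}{25918} \approx -0.046879$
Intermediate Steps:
$A = 19440$ ($A = \left(-14 - 40\right) 45 \left(-8\right) = \left(-54\right) 45 \left(-8\right) = \left(-2430\right) \left(-8\right) = 19440$)
$\frac{A}{-249614 - 165074} = \frac{19440}{-249614 - 165074} = \frac{19440}{-414688} = 19440 \left(- \frac{1}{414688}\right) = - \frac{1215}{25918}$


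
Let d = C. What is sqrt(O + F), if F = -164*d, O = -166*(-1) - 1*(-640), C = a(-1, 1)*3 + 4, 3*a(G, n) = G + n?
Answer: 5*sqrt(6) ≈ 12.247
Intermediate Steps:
a(G, n) = G/3 + n/3 (a(G, n) = (G + n)/3 = G/3 + n/3)
C = 4 (C = ((1/3)*(-1) + (1/3)*1)*3 + 4 = (-1/3 + 1/3)*3 + 4 = 0*3 + 4 = 0 + 4 = 4)
d = 4
O = 806 (O = 166 + 640 = 806)
F = -656 (F = -164*4 = -656)
sqrt(O + F) = sqrt(806 - 656) = sqrt(150) = 5*sqrt(6)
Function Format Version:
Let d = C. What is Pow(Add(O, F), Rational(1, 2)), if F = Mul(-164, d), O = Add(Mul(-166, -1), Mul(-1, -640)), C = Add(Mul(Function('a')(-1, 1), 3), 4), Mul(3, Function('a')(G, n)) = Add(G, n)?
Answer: Mul(5, Pow(6, Rational(1, 2))) ≈ 12.247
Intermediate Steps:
Function('a')(G, n) = Add(Mul(Rational(1, 3), G), Mul(Rational(1, 3), n)) (Function('a')(G, n) = Mul(Rational(1, 3), Add(G, n)) = Add(Mul(Rational(1, 3), G), Mul(Rational(1, 3), n)))
C = 4 (C = Add(Mul(Add(Mul(Rational(1, 3), -1), Mul(Rational(1, 3), 1)), 3), 4) = Add(Mul(Add(Rational(-1, 3), Rational(1, 3)), 3), 4) = Add(Mul(0, 3), 4) = Add(0, 4) = 4)
d = 4
O = 806 (O = Add(166, 640) = 806)
F = -656 (F = Mul(-164, 4) = -656)
Pow(Add(O, F), Rational(1, 2)) = Pow(Add(806, -656), Rational(1, 2)) = Pow(150, Rational(1, 2)) = Mul(5, Pow(6, Rational(1, 2)))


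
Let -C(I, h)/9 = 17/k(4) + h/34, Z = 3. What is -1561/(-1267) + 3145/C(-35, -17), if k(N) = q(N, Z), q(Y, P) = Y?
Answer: -449375/4887 ≈ -91.953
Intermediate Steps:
k(N) = N
C(I, h) = -153/4 - 9*h/34 (C(I, h) = -9*(17/4 + h/34) = -153/4 - 9*h/34)
-1561/(-1267) + 3145/C(-35, -17) = -1561/(-1267) + 3145/(-153/4 - 9/34*(-17)) = -1561*(-1/1267) + 3145/(-153/4 + 9/2) = 223/181 + 3145/(-135/4) = 223/181 + 3145*(-4/135) = 223/181 - 2516/27 = -449375/4887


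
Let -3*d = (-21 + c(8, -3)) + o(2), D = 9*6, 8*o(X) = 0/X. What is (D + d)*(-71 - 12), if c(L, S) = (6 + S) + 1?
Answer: -14857/3 ≈ -4952.3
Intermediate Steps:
c(L, S) = 7 + S
o(X) = 0 (o(X) = (0/X)/8 = (⅛)*0 = 0)
D = 54
d = 17/3 (d = -((-21 + (7 - 3)) + 0)/3 = -((-21 + 4) + 0)/3 = -(-17 + 0)/3 = -⅓*(-17) = 17/3 ≈ 5.6667)
(D + d)*(-71 - 12) = (54 + 17/3)*(-71 - 12) = (179/3)*(-83) = -14857/3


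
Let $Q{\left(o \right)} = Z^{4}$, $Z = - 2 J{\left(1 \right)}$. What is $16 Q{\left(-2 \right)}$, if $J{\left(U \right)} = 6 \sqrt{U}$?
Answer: $331776$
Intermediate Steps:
$Z = -12$ ($Z = - 2 \cdot 6 \sqrt{1} = - 2 \cdot 6 \cdot 1 = \left(-2\right) 6 = -12$)
$Q{\left(o \right)} = 20736$ ($Q{\left(o \right)} = \left(-12\right)^{4} = 20736$)
$16 Q{\left(-2 \right)} = 16 \cdot 20736 = 331776$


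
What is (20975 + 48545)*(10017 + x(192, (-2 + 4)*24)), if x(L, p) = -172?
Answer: 684424400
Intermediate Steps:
(20975 + 48545)*(10017 + x(192, (-2 + 4)*24)) = (20975 + 48545)*(10017 - 172) = 69520*9845 = 684424400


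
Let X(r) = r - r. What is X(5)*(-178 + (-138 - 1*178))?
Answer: 0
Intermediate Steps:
X(r) = 0
X(5)*(-178 + (-138 - 1*178)) = 0*(-178 + (-138 - 1*178)) = 0*(-178 + (-138 - 178)) = 0*(-178 - 316) = 0*(-494) = 0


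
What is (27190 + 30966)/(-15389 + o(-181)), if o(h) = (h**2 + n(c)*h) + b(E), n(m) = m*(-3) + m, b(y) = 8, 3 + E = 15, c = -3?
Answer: 29078/8147 ≈ 3.5692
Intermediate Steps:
E = 12 (E = -3 + 15 = 12)
n(m) = -2*m (n(m) = -3*m + m = -2*m)
o(h) = 8 + h**2 + 6*h (o(h) = (h**2 + (-2*(-3))*h) + 8 = (h**2 + 6*h) + 8 = 8 + h**2 + 6*h)
(27190 + 30966)/(-15389 + o(-181)) = (27190 + 30966)/(-15389 + (8 + (-181)**2 + 6*(-181))) = 58156/(-15389 + (8 + 32761 - 1086)) = 58156/(-15389 + 31683) = 58156/16294 = 58156*(1/16294) = 29078/8147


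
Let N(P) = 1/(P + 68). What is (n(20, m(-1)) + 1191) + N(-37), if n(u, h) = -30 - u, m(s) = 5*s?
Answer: 35372/31 ≈ 1141.0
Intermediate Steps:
N(P) = 1/(68 + P)
(n(20, m(-1)) + 1191) + N(-37) = ((-30 - 1*20) + 1191) + 1/(68 - 37) = ((-30 - 20) + 1191) + 1/31 = (-50 + 1191) + 1/31 = 1141 + 1/31 = 35372/31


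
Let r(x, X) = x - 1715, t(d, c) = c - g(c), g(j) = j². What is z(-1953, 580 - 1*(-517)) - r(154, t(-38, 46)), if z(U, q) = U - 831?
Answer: -1223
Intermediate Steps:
t(d, c) = c - c²
r(x, X) = -1715 + x
z(U, q) = -831 + U
z(-1953, 580 - 1*(-517)) - r(154, t(-38, 46)) = (-831 - 1953) - (-1715 + 154) = -2784 - 1*(-1561) = -2784 + 1561 = -1223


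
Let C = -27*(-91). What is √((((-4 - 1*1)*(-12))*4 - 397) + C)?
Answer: 10*√23 ≈ 47.958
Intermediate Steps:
C = 2457
√((((-4 - 1*1)*(-12))*4 - 397) + C) = √((((-4 - 1*1)*(-12))*4 - 397) + 2457) = √((((-4 - 1)*(-12))*4 - 397) + 2457) = √((-5*(-12)*4 - 397) + 2457) = √((60*4 - 397) + 2457) = √((240 - 397) + 2457) = √(-157 + 2457) = √2300 = 10*√23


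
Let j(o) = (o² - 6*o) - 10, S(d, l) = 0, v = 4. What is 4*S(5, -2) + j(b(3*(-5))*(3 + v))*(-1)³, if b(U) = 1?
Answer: 3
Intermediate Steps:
j(o) = -10 + o² - 6*o
4*S(5, -2) + j(b(3*(-5))*(3 + v))*(-1)³ = 4*0 + (-10 + (1*(3 + 4))² - 6*(3 + 4))*(-1)³ = 0 + (-10 + (1*7)² - 6*7)*(-1) = 0 + (-10 + 7² - 6*7)*(-1) = 0 + (-10 + 49 - 42)*(-1) = 0 - 3*(-1) = 0 + 3 = 3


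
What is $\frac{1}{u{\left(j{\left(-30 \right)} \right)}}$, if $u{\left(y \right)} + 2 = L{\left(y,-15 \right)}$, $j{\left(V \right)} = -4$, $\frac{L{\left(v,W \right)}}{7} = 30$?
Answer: $\frac{1}{208} \approx 0.0048077$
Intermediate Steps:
$L{\left(v,W \right)} = 210$ ($L{\left(v,W \right)} = 7 \cdot 30 = 210$)
$u{\left(y \right)} = 208$ ($u{\left(y \right)} = -2 + 210 = 208$)
$\frac{1}{u{\left(j{\left(-30 \right)} \right)}} = \frac{1}{208}$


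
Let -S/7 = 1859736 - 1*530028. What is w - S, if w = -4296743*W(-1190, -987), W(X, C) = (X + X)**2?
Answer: -24338461741244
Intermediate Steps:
W(X, C) = 4*X**2 (W(X, C) = (2*X)**2 = 4*X**2)
S = -9307956 (S = -7*(1859736 - 1*530028) = -7*(1859736 - 530028) = -7*1329708 = -9307956)
w = -24338471049200 (w = -4296743*4*(-1190)**2 = -4296743*4*1416100 = -4296743/(1/5664400) = -4296743/1/5664400 = -4296743*5664400 = -24338471049200)
w - S = -24338471049200 - 1*(-9307956) = -24338471049200 + 9307956 = -24338461741244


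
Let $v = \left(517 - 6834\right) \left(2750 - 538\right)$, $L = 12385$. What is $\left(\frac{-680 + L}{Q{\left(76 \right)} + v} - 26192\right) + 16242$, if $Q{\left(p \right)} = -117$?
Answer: $- \frac{139034555655}{13973321} \approx -9950.0$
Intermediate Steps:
$v = -13973204$ ($v = \left(517 - 6834\right) 2212 = \left(-6317\right) 2212 = -13973204$)
$\left(\frac{-680 + L}{Q{\left(76 \right)} + v} - 26192\right) + 16242 = \left(\frac{-680 + 12385}{-117 - 13973204} - 26192\right) + 16242 = \left(\frac{11705}{-13973321} - 26192\right) + 16242 = \left(11705 \left(- \frac{1}{13973321}\right) - 26192\right) + 16242 = \left(- \frac{11705}{13973321} - 26192\right) + 16242 = - \frac{365989235337}{13973321} + 16242 = - \frac{139034555655}{13973321}$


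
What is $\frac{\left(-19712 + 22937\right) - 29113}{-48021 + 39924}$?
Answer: $\frac{25888}{8097} \approx 3.1972$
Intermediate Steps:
$\frac{\left(-19712 + 22937\right) - 29113}{-48021 + 39924} = \frac{3225 - 29113}{-8097} = \left(-25888\right) \left(- \frac{1}{8097}\right) = \frac{25888}{8097}$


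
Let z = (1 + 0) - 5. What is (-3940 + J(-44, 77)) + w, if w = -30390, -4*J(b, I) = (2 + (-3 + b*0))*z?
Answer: -34331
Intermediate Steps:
z = -4 (z = 1 - 5 = -4)
J(b, I) = -1 (J(b, I) = -(2 + (-3 + b*0))*(-4)/4 = -(2 + (-3 + 0))*(-4)/4 = -(2 - 3)*(-4)/4 = -(-1)*(-4)/4 = -¼*4 = -1)
(-3940 + J(-44, 77)) + w = (-3940 - 1) - 30390 = -3941 - 30390 = -34331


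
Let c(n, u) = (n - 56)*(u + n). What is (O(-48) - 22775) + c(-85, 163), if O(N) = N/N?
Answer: -33772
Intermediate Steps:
c(n, u) = (-56 + n)*(n + u)
O(N) = 1
(O(-48) - 22775) + c(-85, 163) = (1 - 22775) + ((-85)**2 - 56*(-85) - 56*163 - 85*163) = -22774 + (7225 + 4760 - 9128 - 13855) = -22774 - 10998 = -33772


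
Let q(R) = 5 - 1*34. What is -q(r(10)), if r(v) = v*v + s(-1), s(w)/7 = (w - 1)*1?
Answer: 29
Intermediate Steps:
s(w) = -7 + 7*w (s(w) = 7*((w - 1)*1) = 7*((-1 + w)*1) = 7*(-1 + w) = -7 + 7*w)
r(v) = -14 + v² (r(v) = v*v + (-7 + 7*(-1)) = v² + (-7 - 7) = v² - 14 = -14 + v²)
q(R) = -29 (q(R) = 5 - 34 = -29)
-q(r(10)) = -1*(-29) = 29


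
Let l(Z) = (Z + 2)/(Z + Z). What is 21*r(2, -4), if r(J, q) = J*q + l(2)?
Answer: -147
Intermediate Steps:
l(Z) = (2 + Z)/(2*Z) (l(Z) = (2 + Z)/((2*Z)) = (2 + Z)*(1/(2*Z)) = (2 + Z)/(2*Z))
r(J, q) = 1 + J*q (r(J, q) = J*q + (1/2)*(2 + 2)/2 = J*q + (1/2)*(1/2)*4 = J*q + 1 = 1 + J*q)
21*r(2, -4) = 21*(1 + 2*(-4)) = 21*(1 - 8) = 21*(-7) = -147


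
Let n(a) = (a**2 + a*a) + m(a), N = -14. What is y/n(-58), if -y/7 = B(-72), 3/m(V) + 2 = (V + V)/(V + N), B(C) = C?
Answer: 1764/23521 ≈ 0.074997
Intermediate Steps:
m(V) = 3/(-2 + 2*V/(-14 + V)) (m(V) = 3/(-2 + (V + V)/(V - 14)) = 3/(-2 + (2*V)/(-14 + V)) = 3/(-2 + 2*V/(-14 + V)))
y = 504 (y = -7*(-72) = 504)
n(a) = -3/2 + 2*a**2 + 3*a/28 (n(a) = (a**2 + a*a) + (-3/2 + 3*a/28) = (a**2 + a**2) + (-3/2 + 3*a/28) = 2*a**2 + (-3/2 + 3*a/28) = -3/2 + 2*a**2 + 3*a/28)
y/n(-58) = 504/(-3/2 + 2*(-58)**2 + (3/28)*(-58)) = 504/(-3/2 + 2*3364 - 87/14) = 504/(-3/2 + 6728 - 87/14) = 504/(47042/7) = 504*(7/47042) = 1764/23521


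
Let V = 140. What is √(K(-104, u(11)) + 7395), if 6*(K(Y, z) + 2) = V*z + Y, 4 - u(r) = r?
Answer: √64911/3 ≈ 84.925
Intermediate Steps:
u(r) = 4 - r
K(Y, z) = -2 + Y/6 + 70*z/3 (K(Y, z) = -2 + (140*z + Y)/6 = -2 + (Y + 140*z)/6 = -2 + (Y/6 + 70*z/3) = -2 + Y/6 + 70*z/3)
√(K(-104, u(11)) + 7395) = √((-2 + (⅙)*(-104) + 70*(4 - 1*11)/3) + 7395) = √((-2 - 52/3 + 70*(4 - 11)/3) + 7395) = √((-2 - 52/3 + (70/3)*(-7)) + 7395) = √((-2 - 52/3 - 490/3) + 7395) = √(-548/3 + 7395) = √(21637/3) = √64911/3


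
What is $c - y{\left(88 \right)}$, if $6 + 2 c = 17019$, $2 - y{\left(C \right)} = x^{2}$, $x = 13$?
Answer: $\frac{17347}{2} \approx 8673.5$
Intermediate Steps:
$y{\left(C \right)} = -167$ ($y{\left(C \right)} = 2 - 13^{2} = 2 - 169 = -167$)
$c = \frac{17013}{2}$ ($c = -3 + \frac{1}{2} \cdot 17019 = -3 + \frac{17019}{2} = \frac{17013}{2} \approx 8506.5$)
$c - y{\left(88 \right)} = \frac{17013}{2} - -167 = \frac{17013}{2} + 167 = \frac{17347}{2}$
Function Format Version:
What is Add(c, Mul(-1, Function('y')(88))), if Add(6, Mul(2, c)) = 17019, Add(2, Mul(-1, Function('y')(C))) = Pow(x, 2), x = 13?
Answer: Rational(17347, 2) ≈ 8673.5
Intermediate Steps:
Function('y')(C) = -167 (Function('y')(C) = Add(2, Mul(-1, Pow(13, 2))) = Add(2, Mul(-1, 169)) = Add(2, -169) = -167)
c = Rational(17013, 2) (c = Add(-3, Mul(Rational(1, 2), 17019)) = Add(-3, Rational(17019, 2)) = Rational(17013, 2) ≈ 8506.5)
Add(c, Mul(-1, Function('y')(88))) = Add(Rational(17013, 2), Mul(-1, -167)) = Add(Rational(17013, 2), 167) = Rational(17347, 2)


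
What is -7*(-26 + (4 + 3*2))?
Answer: 112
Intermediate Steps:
-7*(-26 + (4 + 3*2)) = -7*(-26 + (4 + 6)) = -7*(-26 + 10) = -7*(-16) = 112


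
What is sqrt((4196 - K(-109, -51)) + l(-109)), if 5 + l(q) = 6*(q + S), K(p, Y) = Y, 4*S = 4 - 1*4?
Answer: 2*sqrt(897) ≈ 59.900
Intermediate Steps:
S = 0 (S = (4 - 1*4)/4 = (4 - 4)/4 = (1/4)*0 = 0)
l(q) = -5 + 6*q (l(q) = -5 + 6*(q + 0) = -5 + 6*q)
sqrt((4196 - K(-109, -51)) + l(-109)) = sqrt((4196 - 1*(-51)) + (-5 + 6*(-109))) = sqrt((4196 + 51) + (-5 - 654)) = sqrt(4247 - 659) = sqrt(3588) = 2*sqrt(897)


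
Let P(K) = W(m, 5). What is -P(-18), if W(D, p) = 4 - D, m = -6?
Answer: -10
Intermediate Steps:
P(K) = 10 (P(K) = 4 - 1*(-6) = 4 + 6 = 10)
-P(-18) = -1*10 = -10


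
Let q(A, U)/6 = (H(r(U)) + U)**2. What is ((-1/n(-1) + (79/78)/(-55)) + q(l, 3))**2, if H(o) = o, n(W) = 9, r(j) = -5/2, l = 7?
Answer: 77774761/41409225 ≈ 1.8782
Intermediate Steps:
r(j) = -5/2 (r(j) = -5*1/2 = -5/2)
q(A, U) = 6*(-5/2 + U)**2
((-1/n(-1) + (79/78)/(-55)) + q(l, 3))**2 = ((-1/9 + (79/78)/(-55)) + 3*(-5 + 2*3)**2/2)**2 = ((-1*1/9 + (79*(1/78))*(-1/55)) + 3*(-5 + 6)**2/2)**2 = ((-1/9 + (79/78)*(-1/55)) + (3/2)*1**2)**2 = ((-1/9 - 79/4290) + (3/2)*1)**2 = (-1667/12870 + 3/2)**2 = (8819/6435)**2 = 77774761/41409225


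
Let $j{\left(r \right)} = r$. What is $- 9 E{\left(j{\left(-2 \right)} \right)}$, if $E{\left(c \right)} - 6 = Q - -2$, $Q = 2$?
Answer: $-90$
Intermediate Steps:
$E{\left(c \right)} = 10$ ($E{\left(c \right)} = 6 + \left(2 - -2\right) = 6 + \left(2 + 2\right) = 6 + 4 = 10$)
$- 9 E{\left(j{\left(-2 \right)} \right)} = \left(-9\right) 10 = -90$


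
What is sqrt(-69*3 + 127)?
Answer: 4*I*sqrt(5) ≈ 8.9443*I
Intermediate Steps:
sqrt(-69*3 + 127) = sqrt(-207 + 127) = sqrt(-80) = 4*I*sqrt(5)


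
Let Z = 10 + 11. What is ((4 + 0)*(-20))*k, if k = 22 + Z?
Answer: -3440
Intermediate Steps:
Z = 21
k = 43 (k = 22 + 21 = 43)
((4 + 0)*(-20))*k = ((4 + 0)*(-20))*43 = (4*(-20))*43 = -80*43 = -3440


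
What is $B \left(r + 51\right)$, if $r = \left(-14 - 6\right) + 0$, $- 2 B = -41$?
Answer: $\frac{1271}{2} \approx 635.5$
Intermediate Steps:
$B = \frac{41}{2}$ ($B = \left(- \frac{1}{2}\right) \left(-41\right) = \frac{41}{2} \approx 20.5$)
$r = -20$ ($r = -20 + 0 = -20$)
$B \left(r + 51\right) = \frac{41 \left(-20 + 51\right)}{2} = \frac{41}{2} \cdot 31 = \frac{1271}{2}$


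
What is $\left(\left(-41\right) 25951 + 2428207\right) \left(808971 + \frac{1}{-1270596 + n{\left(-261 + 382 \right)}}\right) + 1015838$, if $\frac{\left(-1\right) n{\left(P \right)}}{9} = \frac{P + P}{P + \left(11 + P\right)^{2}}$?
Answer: $\frac{101662790107094095046}{92118219} \approx 1.1036 \cdot 10^{12}$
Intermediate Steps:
$n{\left(P \right)} = - \frac{18 P}{P + \left(11 + P\right)^{2}}$ ($n{\left(P \right)} = - 9 \frac{P + P}{P + \left(11 + P\right)^{2}} = - 9 \frac{2 P}{P + \left(11 + P\right)^{2}} = - \frac{18 P}{P + \left(11 + P\right)^{2}}$)
$\left(\left(-41\right) 25951 + 2428207\right) \left(808971 + \frac{1}{-1270596 + n{\left(-261 + 382 \right)}}\right) + 1015838 = \left(\left(-41\right) 25951 + 2428207\right) \left(808971 + \frac{1}{-1270596 - \frac{18 \left(-261 + 382\right)}{\left(-261 + 382\right) + \left(11 + \left(-261 + 382\right)\right)^{2}}}\right) + 1015838 = \left(-1063991 + 2428207\right) \left(808971 + \frac{1}{-1270596 - \frac{2178}{121 + \left(11 + 121\right)^{2}}}\right) + 1015838 = 1364216 \left(808971 + \frac{1}{-1270596 - \frac{2178}{121 + 132^{2}}}\right) + 1015838 = 1364216 \left(808971 + \frac{1}{-1270596 - \frac{2178}{121 + 17424}}\right) + 1015838 = 1364216 \left(808971 + \frac{1}{-1270596 - \frac{2178}{17545}}\right) + 1015838 = 1364216 \left(808971 + \frac{1}{-1270596 - 2178 \cdot \frac{1}{17545}}\right) + 1015838 = 1364216 \left(808971 + \frac{1}{-1270596 - \frac{18}{145}}\right) + 1015838 = 1364216 \left(808971 + \frac{1}{- \frac{184236438}{145}}\right) + 1015838 = 1364216 \left(808971 - \frac{145}{184236438}\right) + 1015838 = 1364216 \cdot \frac{149041935485153}{184236438} + 1015838 = \frac{101662696529906742524}{92118219} + 1015838 = \frac{101662790107094095046}{92118219}$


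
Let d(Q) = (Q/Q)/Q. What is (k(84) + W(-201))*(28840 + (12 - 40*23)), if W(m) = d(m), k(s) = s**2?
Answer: 39614698660/201 ≈ 1.9709e+8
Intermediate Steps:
d(Q) = 1/Q
W(m) = 1/m
(k(84) + W(-201))*(28840 + (12 - 40*23)) = (84**2 + 1/(-201))*(28840 + (12 - 40*23)) = (7056 - 1/201)*(28840 + (12 - 920)) = 1418255*(28840 - 908)/201 = (1418255/201)*27932 = 39614698660/201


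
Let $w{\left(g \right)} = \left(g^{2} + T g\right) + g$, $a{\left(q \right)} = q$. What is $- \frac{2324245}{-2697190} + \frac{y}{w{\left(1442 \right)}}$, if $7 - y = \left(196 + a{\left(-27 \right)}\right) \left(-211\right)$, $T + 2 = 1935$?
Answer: $\frac{570553444679}{656521939024} \approx 0.86905$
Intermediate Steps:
$T = 1933$ ($T = -2 + 1935 = 1933$)
$y = 35666$ ($y = 7 - \left(196 - 27\right) \left(-211\right) = 7 - 169 \left(-211\right) = 7 - -35659 = 7 + 35659 = 35666$)
$w{\left(g \right)} = g^{2} + 1934 g$ ($w{\left(g \right)} = \left(g^{2} + 1933 g\right) + g = g^{2} + 1934 g$)
$- \frac{2324245}{-2697190} + \frac{y}{w{\left(1442 \right)}} = - \frac{2324245}{-2697190} + \frac{35666}{1442 \left(1934 + 1442\right)} = \left(-2324245\right) \left(- \frac{1}{2697190}\right) + \frac{35666}{1442 \cdot 3376} = \frac{464849}{539438} + \frac{35666}{4868192} = \frac{464849}{539438} + 35666 \cdot \frac{1}{4868192} = \frac{464849}{539438} + \frac{17833}{2434096} = \frac{570553444679}{656521939024}$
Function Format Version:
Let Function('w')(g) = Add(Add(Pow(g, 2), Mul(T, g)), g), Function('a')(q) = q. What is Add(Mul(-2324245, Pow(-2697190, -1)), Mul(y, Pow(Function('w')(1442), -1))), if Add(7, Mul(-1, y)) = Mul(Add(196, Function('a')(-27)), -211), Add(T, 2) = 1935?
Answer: Rational(570553444679, 656521939024) ≈ 0.86905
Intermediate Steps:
T = 1933 (T = Add(-2, 1935) = 1933)
y = 35666 (y = Add(7, Mul(-1, Mul(Add(196, -27), -211))) = Add(7, Mul(-1, Mul(169, -211))) = Add(7, Mul(-1, -35659)) = Add(7, 35659) = 35666)
Function('w')(g) = Add(Pow(g, 2), Mul(1934, g)) (Function('w')(g) = Add(Add(Pow(g, 2), Mul(1933, g)), g) = Add(Pow(g, 2), Mul(1934, g)))
Add(Mul(-2324245, Pow(-2697190, -1)), Mul(y, Pow(Function('w')(1442), -1))) = Add(Mul(-2324245, Pow(-2697190, -1)), Mul(35666, Pow(Mul(1442, Add(1934, 1442)), -1))) = Add(Mul(-2324245, Rational(-1, 2697190)), Mul(35666, Pow(Mul(1442, 3376), -1))) = Add(Rational(464849, 539438), Mul(35666, Pow(4868192, -1))) = Add(Rational(464849, 539438), Mul(35666, Rational(1, 4868192))) = Add(Rational(464849, 539438), Rational(17833, 2434096)) = Rational(570553444679, 656521939024)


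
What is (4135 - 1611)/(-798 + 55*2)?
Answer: -631/172 ≈ -3.6686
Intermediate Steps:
(4135 - 1611)/(-798 + 55*2) = 2524/(-798 + 110) = 2524/(-688) = 2524*(-1/688) = -631/172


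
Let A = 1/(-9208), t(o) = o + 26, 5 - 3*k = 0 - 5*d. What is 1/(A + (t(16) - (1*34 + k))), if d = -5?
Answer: 27624/405149 ≈ 0.068182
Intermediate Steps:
k = -20/3 (k = 5/3 - (0 - 5*(-5))/3 = 5/3 - (0 + 25)/3 = 5/3 - ⅓*25 = 5/3 - 25/3 = -20/3 ≈ -6.6667)
t(o) = 26 + o
A = -1/9208 ≈ -0.00010860
1/(A + (t(16) - (1*34 + k))) = 1/(-1/9208 + ((26 + 16) - (1*34 - 20/3))) = 1/(-1/9208 + (42 - (34 - 20/3))) = 1/(-1/9208 + (42 - 1*82/3)) = 1/(-1/9208 + (42 - 82/3)) = 1/(-1/9208 + 44/3) = 1/(405149/27624) = 27624/405149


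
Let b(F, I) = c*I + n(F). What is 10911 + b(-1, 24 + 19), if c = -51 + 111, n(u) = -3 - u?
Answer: 13489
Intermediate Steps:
c = 60
b(F, I) = -3 - F + 60*I (b(F, I) = 60*I + (-3 - F) = -3 - F + 60*I)
10911 + b(-1, 24 + 19) = 10911 + (-3 - 1*(-1) + 60*(24 + 19)) = 10911 + (-3 + 1 + 60*43) = 10911 + (-3 + 1 + 2580) = 10911 + 2578 = 13489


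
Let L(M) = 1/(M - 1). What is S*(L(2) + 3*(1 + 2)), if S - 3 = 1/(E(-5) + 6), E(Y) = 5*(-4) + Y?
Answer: 560/19 ≈ 29.474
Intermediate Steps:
E(Y) = -20 + Y
S = 56/19 (S = 3 + 1/((-20 - 5) + 6) = 3 + 1/(-25 + 6) = 3 + 1/(-19) = 3 - 1/19 = 56/19 ≈ 2.9474)
L(M) = 1/(-1 + M)
S*(L(2) + 3*(1 + 2)) = 56*(1/(-1 + 2) + 3*(1 + 2))/19 = 56*(1/1 + 3*3)/19 = 56*(1 + 9)/19 = (56/19)*10 = 560/19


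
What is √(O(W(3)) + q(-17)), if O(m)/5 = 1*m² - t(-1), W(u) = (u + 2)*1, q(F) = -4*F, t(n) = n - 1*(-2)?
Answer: 2*√47 ≈ 13.711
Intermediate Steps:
t(n) = 2 + n (t(n) = n + 2 = 2 + n)
W(u) = 2 + u (W(u) = (2 + u)*1 = 2 + u)
O(m) = -5 + 5*m² (O(m) = 5*(1*m² - (2 - 1)) = 5*(m² - 1*1) = 5*(m² - 1) = 5*(-1 + m²) = -5 + 5*m²)
√(O(W(3)) + q(-17)) = √((-5 + 5*(2 + 3)²) - 4*(-17)) = √((-5 + 5*5²) + 68) = √((-5 + 5*25) + 68) = √((-5 + 125) + 68) = √(120 + 68) = √188 = 2*√47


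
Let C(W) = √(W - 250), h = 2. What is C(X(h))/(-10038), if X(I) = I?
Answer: -I*√62/5019 ≈ -0.0015688*I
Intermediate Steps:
C(W) = √(-250 + W)
C(X(h))/(-10038) = √(-250 + 2)/(-10038) = √(-248)*(-1/10038) = (2*I*√62)*(-1/10038) = -I*√62/5019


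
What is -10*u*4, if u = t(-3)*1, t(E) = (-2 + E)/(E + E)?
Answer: -100/3 ≈ -33.333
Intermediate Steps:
t(E) = (-2 + E)/(2*E) (t(E) = (-2 + E)/((2*E)) = (-2 + E)*(1/(2*E)) = (-2 + E)/(2*E))
u = ⅚ (u = ((½)*(-2 - 3)/(-3))*1 = ((½)*(-⅓)*(-5))*1 = (⅚)*1 = ⅚ ≈ 0.83333)
-10*u*4 = -10*⅚*4 = -25/3*4 = -100/3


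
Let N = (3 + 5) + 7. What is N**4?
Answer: 50625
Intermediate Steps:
N = 15 (N = 8 + 7 = 15)
N**4 = 15**4 = 50625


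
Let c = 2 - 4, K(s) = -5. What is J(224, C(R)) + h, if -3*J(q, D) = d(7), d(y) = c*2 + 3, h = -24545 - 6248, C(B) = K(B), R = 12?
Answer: -92378/3 ≈ -30793.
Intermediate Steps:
C(B) = -5
c = -2
h = -30793
d(y) = -1 (d(y) = -2*2 + 3 = -4 + 3 = -1)
J(q, D) = ⅓ (J(q, D) = -⅓*(-1) = ⅓)
J(224, C(R)) + h = ⅓ - 30793 = -92378/3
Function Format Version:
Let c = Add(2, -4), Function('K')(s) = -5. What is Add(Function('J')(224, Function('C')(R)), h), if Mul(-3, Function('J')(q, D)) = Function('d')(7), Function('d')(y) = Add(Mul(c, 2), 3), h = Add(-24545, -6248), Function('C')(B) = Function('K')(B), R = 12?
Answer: Rational(-92378, 3) ≈ -30793.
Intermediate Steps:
Function('C')(B) = -5
c = -2
h = -30793
Function('d')(y) = -1 (Function('d')(y) = Add(Mul(-2, 2), 3) = Add(-4, 3) = -1)
Function('J')(q, D) = Rational(1, 3) (Function('J')(q, D) = Mul(Rational(-1, 3), -1) = Rational(1, 3))
Add(Function('J')(224, Function('C')(R)), h) = Add(Rational(1, 3), -30793) = Rational(-92378, 3)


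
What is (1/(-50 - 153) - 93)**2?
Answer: 356454400/41209 ≈ 8649.9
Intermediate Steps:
(1/(-50 - 153) - 93)**2 = (1/(-203) - 93)**2 = (-1/203 - 93)**2 = (-18880/203)**2 = 356454400/41209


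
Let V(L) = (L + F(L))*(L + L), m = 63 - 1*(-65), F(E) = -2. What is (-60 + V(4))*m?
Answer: -5632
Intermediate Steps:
m = 128 (m = 63 + 65 = 128)
V(L) = 2*L*(-2 + L) (V(L) = (L - 2)*(L + L) = (-2 + L)*(2*L) = 2*L*(-2 + L))
(-60 + V(4))*m = (-60 + 2*4*(-2 + 4))*128 = (-60 + 2*4*2)*128 = (-60 + 16)*128 = -44*128 = -5632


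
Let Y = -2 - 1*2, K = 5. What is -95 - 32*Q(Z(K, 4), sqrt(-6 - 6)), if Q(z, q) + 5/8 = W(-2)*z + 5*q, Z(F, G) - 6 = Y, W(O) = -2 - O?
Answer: -75 - 320*I*sqrt(3) ≈ -75.0 - 554.26*I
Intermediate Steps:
Y = -4 (Y = -2 - 2 = -4)
Z(F, G) = 2 (Z(F, G) = 6 - 4 = 2)
Q(z, q) = -5/8 + 5*q (Q(z, q) = -5/8 + ((-2 - 1*(-2))*z + 5*q) = -5/8 + ((-2 + 2)*z + 5*q) = -5/8 + (0*z + 5*q) = -5/8 + (0 + 5*q) = -5/8 + 5*q)
-95 - 32*Q(Z(K, 4), sqrt(-6 - 6)) = -95 - 32*(-5/8 + 5*sqrt(-6 - 6)) = -95 - 32*(-5/8 + 5*sqrt(-12)) = -95 - 32*(-5/8 + 5*(2*I*sqrt(3))) = -95 - 32*(-5/8 + 10*I*sqrt(3)) = -95 + (20 - 320*I*sqrt(3)) = -75 - 320*I*sqrt(3)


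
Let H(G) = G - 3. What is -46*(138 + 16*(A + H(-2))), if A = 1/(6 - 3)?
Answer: -8740/3 ≈ -2913.3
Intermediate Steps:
H(G) = -3 + G
A = ⅓ (A = 1/3 = ⅓ ≈ 0.33333)
-46*(138 + 16*(A + H(-2))) = -46*(138 + 16*(⅓ + (-3 - 2))) = -46*(138 + 16*(⅓ - 5)) = -46*(138 + 16*(-14/3)) = -46*(138 - 224/3) = -46*190/3 = -8740/3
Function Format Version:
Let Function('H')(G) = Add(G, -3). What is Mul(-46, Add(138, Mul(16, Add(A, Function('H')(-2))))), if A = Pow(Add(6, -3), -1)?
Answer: Rational(-8740, 3) ≈ -2913.3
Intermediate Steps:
Function('H')(G) = Add(-3, G)
A = Rational(1, 3) (A = Pow(3, -1) = Rational(1, 3) ≈ 0.33333)
Mul(-46, Add(138, Mul(16, Add(A, Function('H')(-2))))) = Mul(-46, Add(138, Mul(16, Add(Rational(1, 3), Add(-3, -2))))) = Mul(-46, Add(138, Mul(16, Add(Rational(1, 3), -5)))) = Mul(-46, Add(138, Mul(16, Rational(-14, 3)))) = Mul(-46, Add(138, Rational(-224, 3))) = Mul(-46, Rational(190, 3)) = Rational(-8740, 3)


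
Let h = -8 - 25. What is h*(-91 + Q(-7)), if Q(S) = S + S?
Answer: 3465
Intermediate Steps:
Q(S) = 2*S
h = -33
h*(-91 + Q(-7)) = -33*(-91 + 2*(-7)) = -33*(-91 - 14) = -33*(-105) = 3465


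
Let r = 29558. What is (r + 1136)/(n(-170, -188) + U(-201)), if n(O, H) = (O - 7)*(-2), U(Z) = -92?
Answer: 15347/131 ≈ 117.15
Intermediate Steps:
n(O, H) = 14 - 2*O (n(O, H) = (-7 + O)*(-2) = 14 - 2*O)
(r + 1136)/(n(-170, -188) + U(-201)) = (29558 + 1136)/((14 - 2*(-170)) - 92) = 30694/((14 + 340) - 92) = 30694/(354 - 92) = 30694/262 = 30694*(1/262) = 15347/131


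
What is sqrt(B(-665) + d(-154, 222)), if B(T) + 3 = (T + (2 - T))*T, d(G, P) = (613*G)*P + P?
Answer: I*sqrt(20958355) ≈ 4578.0*I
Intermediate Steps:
d(G, P) = P + 613*G*P (d(G, P) = 613*G*P + P = P + 613*G*P)
B(T) = -3 + 2*T (B(T) = -3 + (T + (2 - T))*T = -3 + 2*T)
sqrt(B(-665) + d(-154, 222)) = sqrt((-3 + 2*(-665)) + 222*(1 + 613*(-154))) = sqrt((-3 - 1330) + 222*(1 - 94402)) = sqrt(-1333 + 222*(-94401)) = sqrt(-1333 - 20957022) = sqrt(-20958355) = I*sqrt(20958355)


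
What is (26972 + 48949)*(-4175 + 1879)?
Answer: -174314616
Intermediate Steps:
(26972 + 48949)*(-4175 + 1879) = 75921*(-2296) = -174314616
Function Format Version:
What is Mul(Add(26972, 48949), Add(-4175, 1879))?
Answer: -174314616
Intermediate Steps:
Mul(Add(26972, 48949), Add(-4175, 1879)) = Mul(75921, -2296) = -174314616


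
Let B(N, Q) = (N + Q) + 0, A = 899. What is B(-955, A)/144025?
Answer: -8/20575 ≈ -0.00038882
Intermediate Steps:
B(N, Q) = N + Q
B(-955, A)/144025 = (-955 + 899)/144025 = -56*1/144025 = -8/20575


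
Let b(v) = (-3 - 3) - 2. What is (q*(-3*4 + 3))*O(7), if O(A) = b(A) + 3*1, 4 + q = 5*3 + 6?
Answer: 765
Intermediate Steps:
q = 17 (q = -4 + (5*3 + 6) = -4 + (15 + 6) = -4 + 21 = 17)
b(v) = -8 (b(v) = -6 - 2 = -8)
O(A) = -5 (O(A) = -8 + 3*1 = -8 + 3 = -5)
(q*(-3*4 + 3))*O(7) = (17*(-3*4 + 3))*(-5) = (17*(-12 + 3))*(-5) = (17*(-9))*(-5) = -153*(-5) = 765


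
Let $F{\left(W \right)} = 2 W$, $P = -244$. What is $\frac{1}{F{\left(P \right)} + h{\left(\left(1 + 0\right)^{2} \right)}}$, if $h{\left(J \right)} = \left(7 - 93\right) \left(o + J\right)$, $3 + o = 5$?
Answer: $- \frac{1}{746} \approx -0.0013405$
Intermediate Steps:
$o = 2$ ($o = -3 + 5 = 2$)
$h{\left(J \right)} = -172 - 86 J$ ($h{\left(J \right)} = \left(7 - 93\right) \left(2 + J\right) = - 86 \left(2 + J\right) = -172 - 86 J$)
$\frac{1}{F{\left(P \right)} + h{\left(\left(1 + 0\right)^{2} \right)}} = \frac{1}{2 \left(-244\right) - \left(172 + 86 \left(1 + 0\right)^{2}\right)} = \frac{1}{-488 - \left(172 + 86 \cdot 1^{2}\right)} = \frac{1}{-488 - 258} = \frac{1}{-746} = - \frac{1}{746}$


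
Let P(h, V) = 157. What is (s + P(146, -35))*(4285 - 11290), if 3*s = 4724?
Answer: -12130325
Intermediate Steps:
s = 4724/3 (s = (1/3)*4724 = 4724/3 ≈ 1574.7)
(s + P(146, -35))*(4285 - 11290) = (4724/3 + 157)*(4285 - 11290) = (5195/3)*(-7005) = -12130325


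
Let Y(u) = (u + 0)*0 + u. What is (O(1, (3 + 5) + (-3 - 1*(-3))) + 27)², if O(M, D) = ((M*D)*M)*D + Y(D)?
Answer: 9801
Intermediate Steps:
Y(u) = u (Y(u) = u*0 + u = 0 + u = u)
O(M, D) = D + D²*M² (O(M, D) = ((M*D)*M)*D + D = ((D*M)*M)*D + D = (D*M²)*D + D = D²*M² + D = D + D²*M²)
(O(1, (3 + 5) + (-3 - 1*(-3))) + 27)² = (((3 + 5) + (-3 - 1*(-3)))*(1 + ((3 + 5) + (-3 - 1*(-3)))*1²) + 27)² = ((8 + (-3 + 3))*(1 + (8 + (-3 + 3))*1) + 27)² = ((8 + 0)*(1 + (8 + 0)*1) + 27)² = (8*(1 + 8*1) + 27)² = (8*(1 + 8) + 27)² = (8*9 + 27)² = (72 + 27)² = 99² = 9801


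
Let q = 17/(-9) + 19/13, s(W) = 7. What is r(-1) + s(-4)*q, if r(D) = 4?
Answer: 118/117 ≈ 1.0085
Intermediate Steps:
q = -50/117 (q = 17*(-1/9) + 19*(1/13) = -17/9 + 19/13 = -50/117 ≈ -0.42735)
r(-1) + s(-4)*q = 4 + 7*(-50/117) = 4 - 350/117 = 118/117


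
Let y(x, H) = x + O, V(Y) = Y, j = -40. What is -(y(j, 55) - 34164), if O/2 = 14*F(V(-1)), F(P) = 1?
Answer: 34176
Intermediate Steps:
O = 28 (O = 2*(14*1) = 2*14 = 28)
y(x, H) = 28 + x (y(x, H) = x + 28 = 28 + x)
-(y(j, 55) - 34164) = -((28 - 40) - 34164) = -(-12 - 34164) = -1*(-34176) = 34176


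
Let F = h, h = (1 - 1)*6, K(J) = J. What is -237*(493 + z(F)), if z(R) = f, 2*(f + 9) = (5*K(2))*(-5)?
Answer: -108783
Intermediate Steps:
h = 0 (h = 0*6 = 0)
F = 0
f = -34 (f = -9 + ((5*2)*(-5))/2 = -9 + (10*(-5))/2 = -9 + (½)*(-50) = -9 - 25 = -34)
z(R) = -34
-237*(493 + z(F)) = -237*(493 - 34) = -237*459 = -108783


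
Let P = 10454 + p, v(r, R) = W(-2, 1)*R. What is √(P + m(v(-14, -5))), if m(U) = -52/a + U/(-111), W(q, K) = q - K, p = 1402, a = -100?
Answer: 2*√101446193/185 ≈ 108.89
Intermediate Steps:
v(r, R) = -3*R (v(r, R) = (-2 - 1*1)*R = (-2 - 1)*R = -3*R)
m(U) = 13/25 - U/111 (m(U) = -52/(-100) + U/(-111) = -52*(-1/100) + U*(-1/111) = 13/25 - U/111)
P = 11856 (P = 10454 + 1402 = 11856)
√(P + m(v(-14, -5))) = √(11856 + (13/25 - (-1)*(-5)/37)) = √(11856 + (13/25 - 1/111*15)) = √(11856 + (13/25 - 5/37)) = √(11856 + 356/925) = √(10967156/925) = 2*√101446193/185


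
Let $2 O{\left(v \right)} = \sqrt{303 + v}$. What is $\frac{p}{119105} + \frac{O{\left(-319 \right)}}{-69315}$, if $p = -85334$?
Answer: $- \frac{85334}{119105} - \frac{2 i}{69315} \approx -0.71646 - 2.8854 \cdot 10^{-5} i$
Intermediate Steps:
$O{\left(v \right)} = \frac{\sqrt{303 + v}}{2}$
$\frac{p}{119105} + \frac{O{\left(-319 \right)}}{-69315} = - \frac{85334}{119105} + \frac{\frac{1}{2} \sqrt{303 - 319}}{-69315} = \left(-85334\right) \frac{1}{119105} + \frac{\sqrt{-16}}{2} \left(- \frac{1}{69315}\right) = - \frac{85334}{119105} + \frac{4 i}{2} \left(- \frac{1}{69315}\right) = - \frac{85334}{119105} + 2 i \left(- \frac{1}{69315}\right) = - \frac{85334}{119105} - \frac{2 i}{69315}$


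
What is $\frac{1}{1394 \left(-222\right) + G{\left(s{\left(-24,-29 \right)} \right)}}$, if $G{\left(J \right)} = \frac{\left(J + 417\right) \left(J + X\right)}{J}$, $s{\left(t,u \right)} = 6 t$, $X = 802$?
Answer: $- \frac{24}{7457171} \approx -3.2184 \cdot 10^{-6}$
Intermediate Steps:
$G{\left(J \right)} = \frac{\left(417 + J\right) \left(802 + J\right)}{J}$ ($G{\left(J \right)} = \frac{\left(J + 417\right) \left(J + 802\right)}{J} = \frac{\left(417 + J\right) \left(802 + J\right)}{J}$)
$\frac{1}{1394 \left(-222\right) + G{\left(s{\left(-24,-29 \right)} \right)}} = \frac{1}{1394 \left(-222\right) + \left(1219 + 6 \left(-24\right) + \frac{334434}{6 \left(-24\right)}\right)} = \frac{1}{-309468 + \left(1219 - 144 + \frac{334434}{-144}\right)} = \frac{1}{-309468 + \left(1219 - 144 + 334434 \left(- \frac{1}{144}\right)\right)} = \frac{1}{-309468 - \frac{29939}{24}} = \frac{1}{- \frac{7457171}{24}} = - \frac{24}{7457171}$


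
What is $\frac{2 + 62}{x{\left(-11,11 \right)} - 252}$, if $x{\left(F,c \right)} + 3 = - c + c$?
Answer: $- \frac{64}{255} \approx -0.25098$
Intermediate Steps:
$x{\left(F,c \right)} = -3$ ($x{\left(F,c \right)} = -3 + \left(- c + c\right) = -3 + 0 = -3$)
$\frac{2 + 62}{x{\left(-11,11 \right)} - 252} = \frac{2 + 62}{-3 - 252} = \frac{64}{-255} = 64 \left(- \frac{1}{255}\right) = - \frac{64}{255}$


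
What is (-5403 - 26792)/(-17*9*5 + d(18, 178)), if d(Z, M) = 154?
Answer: 685/13 ≈ 52.692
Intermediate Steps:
(-5403 - 26792)/(-17*9*5 + d(18, 178)) = (-5403 - 26792)/(-17*9*5 + 154) = -32195/(-153*5 + 154) = -32195/(-765 + 154) = -32195/(-611) = -32195*(-1/611) = 685/13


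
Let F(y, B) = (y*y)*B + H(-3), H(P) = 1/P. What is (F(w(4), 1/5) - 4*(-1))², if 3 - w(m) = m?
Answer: 3364/225 ≈ 14.951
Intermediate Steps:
w(m) = 3 - m
F(y, B) = -⅓ + B*y² (F(y, B) = (y*y)*B + 1/(-3) = y²*B - ⅓ = B*y² - ⅓ = -⅓ + B*y²)
(F(w(4), 1/5) - 4*(-1))² = ((-⅓ + (3 - 1*4)²/5) - 4*(-1))² = ((-⅓ + (3 - 4)²/5) + 4)² = ((-⅓ + (⅕)*(-1)²) + 4)² = ((-⅓ + (⅕)*1) + 4)² = ((-⅓ + ⅕) + 4)² = (-2/15 + 4)² = (58/15)² = 3364/225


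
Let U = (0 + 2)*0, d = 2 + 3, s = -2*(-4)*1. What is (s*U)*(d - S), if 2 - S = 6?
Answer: 0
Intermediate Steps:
s = 8 (s = 8*1 = 8)
d = 5
S = -4 (S = 2 - 1*6 = 2 - 6 = -4)
U = 0 (U = 2*0 = 0)
(s*U)*(d - S) = (8*0)*(5 - 1*(-4)) = 0*(5 + 4) = 0*9 = 0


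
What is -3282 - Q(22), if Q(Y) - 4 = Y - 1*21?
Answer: -3287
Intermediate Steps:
Q(Y) = -17 + Y (Q(Y) = 4 + (Y - 1*21) = 4 + (Y - 21) = 4 + (-21 + Y) = -17 + Y)
-3282 - Q(22) = -3282 - (-17 + 22) = -3282 - 1*5 = -3282 - 5 = -3287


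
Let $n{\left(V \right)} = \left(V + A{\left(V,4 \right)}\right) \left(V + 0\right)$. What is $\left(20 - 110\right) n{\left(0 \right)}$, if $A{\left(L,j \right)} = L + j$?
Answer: $0$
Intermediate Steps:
$n{\left(V \right)} = V \left(4 + 2 V\right)$ ($n{\left(V \right)} = \left(V + \left(V + 4\right)\right) \left(V + 0\right) = \left(V + \left(4 + V\right)\right) V = \left(4 + 2 V\right) V = V \left(4 + 2 V\right)$)
$\left(20 - 110\right) n{\left(0 \right)} = \left(20 - 110\right) 2 \cdot 0 \left(2 + 0\right) = - 90 \cdot 2 \cdot 0 \cdot 2 = \left(-90\right) 0 = 0$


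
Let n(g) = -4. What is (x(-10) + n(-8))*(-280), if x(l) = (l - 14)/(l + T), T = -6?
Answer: 700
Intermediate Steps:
x(l) = (-14 + l)/(-6 + l) (x(l) = (l - 14)/(l - 6) = (-14 + l)/(-6 + l))
(x(-10) + n(-8))*(-280) = ((-14 - 10)/(-6 - 10) - 4)*(-280) = (-24/(-16) - 4)*(-280) = (-1/16*(-24) - 4)*(-280) = (3/2 - 4)*(-280) = -5/2*(-280) = 700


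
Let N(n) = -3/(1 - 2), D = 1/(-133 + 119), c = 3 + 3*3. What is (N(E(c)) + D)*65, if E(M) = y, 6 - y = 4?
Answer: 2665/14 ≈ 190.36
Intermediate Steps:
c = 12 (c = 3 + 9 = 12)
y = 2 (y = 6 - 1*4 = 6 - 4 = 2)
E(M) = 2
D = -1/14 (D = 1/(-14) = -1/14 ≈ -0.071429)
N(n) = 3 (N(n) = -3/(-1) = -3*(-1) = 3)
(N(E(c)) + D)*65 = (3 - 1/14)*65 = (41/14)*65 = 2665/14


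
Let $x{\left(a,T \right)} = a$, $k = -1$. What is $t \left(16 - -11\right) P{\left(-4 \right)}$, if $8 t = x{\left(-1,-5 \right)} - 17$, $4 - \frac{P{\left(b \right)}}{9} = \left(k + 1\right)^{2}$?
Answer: $-2187$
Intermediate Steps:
$P{\left(b \right)} = 36$ ($P{\left(b \right)} = 36 - 9 \left(-1 + 1\right)^{2} = 36 - 9 \cdot 0^{2} = 36 - 0 = 36 + 0 = 36$)
$t = - \frac{9}{4}$ ($t = \frac{-1 - 17}{8} = \frac{1}{8} \left(-18\right) = - \frac{9}{4} \approx -2.25$)
$t \left(16 - -11\right) P{\left(-4 \right)} = - \frac{9 \left(16 - -11\right)}{4} \cdot 36 = - \frac{9 \left(16 + 11\right)}{4} \cdot 36 = \left(- \frac{9}{4}\right) 27 \cdot 36 = \left(- \frac{243}{4}\right) 36 = -2187$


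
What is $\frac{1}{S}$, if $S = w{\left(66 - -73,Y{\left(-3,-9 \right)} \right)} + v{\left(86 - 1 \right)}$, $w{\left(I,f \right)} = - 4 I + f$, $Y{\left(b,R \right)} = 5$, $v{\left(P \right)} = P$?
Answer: $- \frac{1}{466} \approx -0.0021459$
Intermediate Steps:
$w{\left(I,f \right)} = f - 4 I$
$S = -466$ ($S = \left(5 - 4 \left(66 - -73\right)\right) + \left(86 - 1\right) = \left(5 - 4 \left(66 + 73\right)\right) + 85 = \left(5 - 556\right) + 85 = -551 + 85 = -466$)
$\frac{1}{S} = \frac{1}{-466} = - \frac{1}{466}$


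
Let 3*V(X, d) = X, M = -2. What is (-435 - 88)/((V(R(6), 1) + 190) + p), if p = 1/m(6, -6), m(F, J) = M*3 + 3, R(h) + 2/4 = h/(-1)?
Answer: -1046/375 ≈ -2.7893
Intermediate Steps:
R(h) = -1/2 - h (R(h) = -1/2 + h/(-1) = -1/2 + h*(-1) = -1/2 - h)
m(F, J) = -3 (m(F, J) = -2*3 + 3 = -6 + 3 = -3)
V(X, d) = X/3
p = -1/3 (p = 1/(-3) = -1/3 ≈ -0.33333)
(-435 - 88)/((V(R(6), 1) + 190) + p) = (-435 - 88)/(((-1/2 - 1*6)/3 + 190) - 1/3) = -523/(((-1/2 - 6)/3 + 190) - 1/3) = -523/(((1/3)*(-13/2) + 190) - 1/3) = -523/((-13/6 + 190) - 1/3) = -523/(1127/6 - 1/3) = -523/375/2 = -523*2/375 = -1046/375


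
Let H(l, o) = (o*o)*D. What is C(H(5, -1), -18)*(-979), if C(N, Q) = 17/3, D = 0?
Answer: -16643/3 ≈ -5547.7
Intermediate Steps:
H(l, o) = 0 (H(l, o) = (o*o)*0 = o²*0 = 0)
C(N, Q) = 17/3 (C(N, Q) = 17*(⅓) = 17/3)
C(H(5, -1), -18)*(-979) = (17/3)*(-979) = -16643/3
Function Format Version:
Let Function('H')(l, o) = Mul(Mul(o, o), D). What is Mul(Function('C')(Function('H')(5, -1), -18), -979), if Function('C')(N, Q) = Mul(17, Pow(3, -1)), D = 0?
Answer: Rational(-16643, 3) ≈ -5547.7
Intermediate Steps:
Function('H')(l, o) = 0 (Function('H')(l, o) = Mul(Mul(o, o), 0) = Mul(Pow(o, 2), 0) = 0)
Function('C')(N, Q) = Rational(17, 3) (Function('C')(N, Q) = Mul(17, Rational(1, 3)) = Rational(17, 3))
Mul(Function('C')(Function('H')(5, -1), -18), -979) = Mul(Rational(17, 3), -979) = Rational(-16643, 3)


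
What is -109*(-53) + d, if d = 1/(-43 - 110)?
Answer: 883880/153 ≈ 5777.0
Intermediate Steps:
d = -1/153 (d = 1/(-153) = -1/153 ≈ -0.0065359)
-109*(-53) + d = -109*(-53) - 1/153 = 5777 - 1/153 = 883880/153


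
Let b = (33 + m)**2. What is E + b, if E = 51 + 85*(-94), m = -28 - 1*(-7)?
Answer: -7795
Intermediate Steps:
m = -21 (m = -28 + 7 = -21)
E = -7939 (E = 51 - 7990 = -7939)
b = 144 (b = (33 - 21)**2 = 12**2 = 144)
E + b = -7939 + 144 = -7795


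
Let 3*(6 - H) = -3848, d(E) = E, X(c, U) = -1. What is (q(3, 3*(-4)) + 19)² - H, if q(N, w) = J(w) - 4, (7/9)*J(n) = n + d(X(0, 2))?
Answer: -189002/147 ≈ -1285.7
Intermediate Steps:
H = 3866/3 (H = 6 - ⅓*(-3848) = 6 + 3848/3 = 3866/3 ≈ 1288.7)
J(n) = -9/7 + 9*n/7 (J(n) = 9*(n - 1)/7 = 9*(-1 + n)/7 = -9/7 + 9*n/7)
q(N, w) = -37/7 + 9*w/7 (q(N, w) = (-9/7 + 9*w/7) - 4 = -37/7 + 9*w/7)
(q(3, 3*(-4)) + 19)² - H = ((-37/7 + 9*(3*(-4))/7) + 19)² - 1*3866/3 = ((-37/7 + (9/7)*(-12)) + 19)² - 3866/3 = ((-37/7 - 108/7) + 19)² - 3866/3 = (-145/7 + 19)² - 3866/3 = (-12/7)² - 3866/3 = 144/49 - 3866/3 = -189002/147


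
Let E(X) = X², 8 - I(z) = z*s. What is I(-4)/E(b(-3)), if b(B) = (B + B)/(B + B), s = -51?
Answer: -196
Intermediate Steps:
b(B) = 1 (b(B) = (2*B)/((2*B)) = (2*B)*(1/(2*B)) = 1)
I(z) = 8 + 51*z (I(z) = 8 - z*(-51) = 8 - (-51)*z = 8 + 51*z)
I(-4)/E(b(-3)) = (8 + 51*(-4))/(1²) = (8 - 204)/1 = -196*1 = -196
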